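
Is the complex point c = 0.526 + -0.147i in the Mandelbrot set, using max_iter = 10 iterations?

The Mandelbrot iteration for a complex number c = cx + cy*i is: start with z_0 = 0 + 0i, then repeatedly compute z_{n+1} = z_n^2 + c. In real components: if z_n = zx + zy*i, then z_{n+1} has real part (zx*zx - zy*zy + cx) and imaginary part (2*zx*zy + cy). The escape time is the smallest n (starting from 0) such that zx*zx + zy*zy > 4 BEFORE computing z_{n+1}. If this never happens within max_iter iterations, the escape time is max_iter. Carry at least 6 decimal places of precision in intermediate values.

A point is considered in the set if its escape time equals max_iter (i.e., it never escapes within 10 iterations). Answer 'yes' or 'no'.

Answer: no

Derivation:
z_0 = 0 + 0i, c = 0.5260 + -0.1470i
Iter 1: z = 0.5260 + -0.1470i, |z|^2 = 0.2983
Iter 2: z = 0.7811 + -0.3016i, |z|^2 = 0.7011
Iter 3: z = 1.0451 + -0.6182i, |z|^2 = 1.4744
Iter 4: z = 1.2360 + -1.4392i, |z|^2 = 3.5989
Iter 5: z = -0.0174 + -3.7046i, |z|^2 = 13.7243
Escaped at iteration 5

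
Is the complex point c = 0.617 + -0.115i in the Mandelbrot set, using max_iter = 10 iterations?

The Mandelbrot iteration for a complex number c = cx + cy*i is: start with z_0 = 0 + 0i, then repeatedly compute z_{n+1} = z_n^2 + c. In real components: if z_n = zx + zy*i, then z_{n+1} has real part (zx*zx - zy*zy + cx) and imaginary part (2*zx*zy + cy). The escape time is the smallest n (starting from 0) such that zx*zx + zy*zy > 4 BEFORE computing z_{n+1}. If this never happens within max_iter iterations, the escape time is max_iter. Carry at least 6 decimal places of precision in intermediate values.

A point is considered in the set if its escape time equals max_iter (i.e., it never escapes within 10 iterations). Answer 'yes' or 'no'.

z_0 = 0 + 0i, c = 0.6170 + -0.1150i
Iter 1: z = 0.6170 + -0.1150i, |z|^2 = 0.3939
Iter 2: z = 0.9845 + -0.2569i, |z|^2 = 1.0352
Iter 3: z = 1.5202 + -0.6208i, |z|^2 = 2.6963
Iter 4: z = 2.5425 + -2.0026i, |z|^2 = 10.4744
Escaped at iteration 4

Answer: no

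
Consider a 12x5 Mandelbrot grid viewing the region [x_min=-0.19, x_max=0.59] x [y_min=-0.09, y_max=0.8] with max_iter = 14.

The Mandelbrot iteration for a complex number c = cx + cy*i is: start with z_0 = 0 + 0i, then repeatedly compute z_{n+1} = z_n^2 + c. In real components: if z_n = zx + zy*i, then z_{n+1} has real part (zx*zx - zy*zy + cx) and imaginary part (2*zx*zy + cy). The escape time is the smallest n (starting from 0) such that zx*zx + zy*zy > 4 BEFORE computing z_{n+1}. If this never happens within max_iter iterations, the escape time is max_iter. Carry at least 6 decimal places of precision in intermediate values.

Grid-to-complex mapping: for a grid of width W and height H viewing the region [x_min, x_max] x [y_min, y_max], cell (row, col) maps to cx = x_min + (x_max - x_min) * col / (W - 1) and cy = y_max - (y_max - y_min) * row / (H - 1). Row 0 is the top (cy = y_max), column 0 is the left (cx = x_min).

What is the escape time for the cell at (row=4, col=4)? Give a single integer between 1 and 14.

Answer: 14

Derivation:
z_0 = 0 + 0i, c = 0.0936 + -0.0900i
Iter 1: z = 0.0936 + -0.0900i, |z|^2 = 0.0169
Iter 2: z = 0.0943 + -0.1069i, |z|^2 = 0.0203
Iter 3: z = 0.0911 + -0.1102i, |z|^2 = 0.0204
Iter 4: z = 0.0898 + -0.1101i, |z|^2 = 0.0202
Iter 5: z = 0.0896 + -0.1098i, |z|^2 = 0.0201
Iter 6: z = 0.0896 + -0.1097i, |z|^2 = 0.0201
Iter 7: z = 0.0896 + -0.1097i, |z|^2 = 0.0201
Iter 8: z = 0.0896 + -0.1097i, |z|^2 = 0.0201
Iter 9: z = 0.0896 + -0.1097i, |z|^2 = 0.0201
Iter 10: z = 0.0896 + -0.1097i, |z|^2 = 0.0201
Iter 11: z = 0.0896 + -0.1097i, |z|^2 = 0.0201
Iter 12: z = 0.0896 + -0.1097i, |z|^2 = 0.0201
Iter 13: z = 0.0896 + -0.1097i, |z|^2 = 0.0201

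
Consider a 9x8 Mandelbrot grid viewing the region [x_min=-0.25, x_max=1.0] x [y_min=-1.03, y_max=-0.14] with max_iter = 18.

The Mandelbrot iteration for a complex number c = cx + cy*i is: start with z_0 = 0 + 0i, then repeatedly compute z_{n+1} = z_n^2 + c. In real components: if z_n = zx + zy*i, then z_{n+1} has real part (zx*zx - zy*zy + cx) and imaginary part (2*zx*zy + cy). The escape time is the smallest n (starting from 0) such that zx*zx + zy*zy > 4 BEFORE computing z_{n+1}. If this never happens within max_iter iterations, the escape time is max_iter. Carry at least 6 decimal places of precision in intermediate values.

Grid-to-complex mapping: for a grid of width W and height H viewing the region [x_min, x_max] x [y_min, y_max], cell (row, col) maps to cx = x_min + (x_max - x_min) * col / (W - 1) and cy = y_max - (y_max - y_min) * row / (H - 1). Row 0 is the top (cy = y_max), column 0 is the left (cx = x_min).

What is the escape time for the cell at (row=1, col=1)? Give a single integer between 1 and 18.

Answer: 18

Derivation:
z_0 = 0 + 0i, c = -0.0938 + -0.2671i
Iter 1: z = -0.0938 + -0.2671i, |z|^2 = 0.0802
Iter 2: z = -0.1563 + -0.2171i, |z|^2 = 0.0716
Iter 3: z = -0.1164 + -0.1993i, |z|^2 = 0.0533
Iter 4: z = -0.1199 + -0.2207i, |z|^2 = 0.0631
Iter 5: z = -0.1281 + -0.2142i, |z|^2 = 0.0623
Iter 6: z = -0.1232 + -0.2123i, |z|^2 = 0.0602
Iter 7: z = -0.1236 + -0.2148i, |z|^2 = 0.0614
Iter 8: z = -0.1246 + -0.2140i, |z|^2 = 0.0613
Iter 9: z = -0.1240 + -0.2138i, |z|^2 = 0.0611
Iter 10: z = -0.1241 + -0.2141i, |z|^2 = 0.0612
Iter 11: z = -0.1242 + -0.2140i, |z|^2 = 0.0612
Iter 12: z = -0.1241 + -0.2140i, |z|^2 = 0.0612
Iter 13: z = -0.1241 + -0.2140i, |z|^2 = 0.0612
Iter 14: z = -0.1241 + -0.2140i, |z|^2 = 0.0612
Iter 15: z = -0.1241 + -0.2140i, |z|^2 = 0.0612
Iter 16: z = -0.1241 + -0.2140i, |z|^2 = 0.0612
Iter 17: z = -0.1241 + -0.2140i, |z|^2 = 0.0612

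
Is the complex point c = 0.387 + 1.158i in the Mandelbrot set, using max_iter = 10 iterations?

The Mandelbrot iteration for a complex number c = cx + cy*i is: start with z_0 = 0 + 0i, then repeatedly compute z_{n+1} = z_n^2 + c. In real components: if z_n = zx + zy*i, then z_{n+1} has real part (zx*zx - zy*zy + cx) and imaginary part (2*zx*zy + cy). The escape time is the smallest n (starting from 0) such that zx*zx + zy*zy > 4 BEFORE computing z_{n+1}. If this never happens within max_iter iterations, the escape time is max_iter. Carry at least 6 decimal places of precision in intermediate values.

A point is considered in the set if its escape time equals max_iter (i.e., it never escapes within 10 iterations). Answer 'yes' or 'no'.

Answer: no

Derivation:
z_0 = 0 + 0i, c = 0.3870 + 1.1580i
Iter 1: z = 0.3870 + 1.1580i, |z|^2 = 1.4907
Iter 2: z = -0.8042 + 2.0543i, |z|^2 = 4.8668
Escaped at iteration 2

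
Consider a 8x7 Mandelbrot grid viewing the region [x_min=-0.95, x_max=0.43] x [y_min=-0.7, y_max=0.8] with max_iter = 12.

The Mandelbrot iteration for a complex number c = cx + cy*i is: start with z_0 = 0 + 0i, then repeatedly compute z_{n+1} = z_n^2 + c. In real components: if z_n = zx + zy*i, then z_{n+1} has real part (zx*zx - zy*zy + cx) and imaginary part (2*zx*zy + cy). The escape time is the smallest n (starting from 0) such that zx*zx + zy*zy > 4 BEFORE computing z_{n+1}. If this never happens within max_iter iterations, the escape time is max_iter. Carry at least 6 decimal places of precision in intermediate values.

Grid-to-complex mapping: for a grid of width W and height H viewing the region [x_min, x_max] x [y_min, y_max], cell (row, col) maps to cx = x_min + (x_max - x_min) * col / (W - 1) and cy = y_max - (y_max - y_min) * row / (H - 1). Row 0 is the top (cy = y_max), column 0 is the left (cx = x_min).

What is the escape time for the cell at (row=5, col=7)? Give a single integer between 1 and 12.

z_0 = 0 + 0i, c = 0.4300 + -0.4500i
Iter 1: z = 0.4300 + -0.4500i, |z|^2 = 0.3874
Iter 2: z = 0.4124 + -0.8370i, |z|^2 = 0.8706
Iter 3: z = -0.1005 + -1.1404i, |z|^2 = 1.3105
Iter 4: z = -0.8603 + -0.2208i, |z|^2 = 0.7889
Iter 5: z = 1.1214 + -0.0701i, |z|^2 = 1.2624
Iter 6: z = 1.6826 + -0.6072i, |z|^2 = 3.1998
Iter 7: z = 2.8925 + -2.4933i, |z|^2 = 14.5831
Escaped at iteration 7

Answer: 7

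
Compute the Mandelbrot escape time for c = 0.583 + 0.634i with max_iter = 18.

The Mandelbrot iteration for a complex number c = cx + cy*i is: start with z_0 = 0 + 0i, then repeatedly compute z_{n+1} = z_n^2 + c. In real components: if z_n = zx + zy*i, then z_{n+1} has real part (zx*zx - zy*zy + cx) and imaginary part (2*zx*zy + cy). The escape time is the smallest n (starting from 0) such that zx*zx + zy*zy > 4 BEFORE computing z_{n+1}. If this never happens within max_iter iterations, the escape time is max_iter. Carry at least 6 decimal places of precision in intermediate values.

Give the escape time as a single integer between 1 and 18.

z_0 = 0 + 0i, c = 0.5830 + 0.6340i
Iter 1: z = 0.5830 + 0.6340i, |z|^2 = 0.7418
Iter 2: z = 0.5209 + 1.3732i, |z|^2 = 2.1572
Iter 3: z = -1.0314 + 2.0647i, |z|^2 = 5.3270
Escaped at iteration 3

Answer: 3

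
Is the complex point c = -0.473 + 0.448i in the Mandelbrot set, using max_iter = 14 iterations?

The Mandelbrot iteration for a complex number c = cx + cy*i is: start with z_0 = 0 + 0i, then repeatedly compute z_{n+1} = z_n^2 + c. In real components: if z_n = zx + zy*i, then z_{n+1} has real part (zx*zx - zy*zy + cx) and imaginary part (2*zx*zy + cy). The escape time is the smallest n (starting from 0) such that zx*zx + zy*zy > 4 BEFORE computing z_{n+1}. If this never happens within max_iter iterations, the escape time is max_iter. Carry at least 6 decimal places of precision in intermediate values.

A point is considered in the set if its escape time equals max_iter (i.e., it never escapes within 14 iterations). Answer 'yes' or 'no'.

Answer: yes

Derivation:
z_0 = 0 + 0i, c = -0.4730 + 0.4480i
Iter 1: z = -0.4730 + 0.4480i, |z|^2 = 0.4244
Iter 2: z = -0.4500 + 0.0242i, |z|^2 = 0.2031
Iter 3: z = -0.2711 + 0.4262i, |z|^2 = 0.2552
Iter 4: z = -0.5812 + 0.2169i, |z|^2 = 0.3848
Iter 5: z = -0.1823 + 0.1959i, |z|^2 = 0.0716
Iter 6: z = -0.4781 + 0.3766i, |z|^2 = 0.3704
Iter 7: z = -0.3862 + 0.0879i, |z|^2 = 0.1569
Iter 8: z = -0.3316 + 0.3801i, |z|^2 = 0.2544
Iter 9: z = -0.5076 + 0.1959i, |z|^2 = 0.2960
Iter 10: z = -0.2538 + 0.2491i, |z|^2 = 0.1265
Iter 11: z = -0.4707 + 0.3216i, |z|^2 = 0.3249
Iter 12: z = -0.3549 + 0.1453i, |z|^2 = 0.1471
Iter 13: z = -0.3682 + 0.3449i, |z|^2 = 0.2545
Did not escape in 14 iterations → in set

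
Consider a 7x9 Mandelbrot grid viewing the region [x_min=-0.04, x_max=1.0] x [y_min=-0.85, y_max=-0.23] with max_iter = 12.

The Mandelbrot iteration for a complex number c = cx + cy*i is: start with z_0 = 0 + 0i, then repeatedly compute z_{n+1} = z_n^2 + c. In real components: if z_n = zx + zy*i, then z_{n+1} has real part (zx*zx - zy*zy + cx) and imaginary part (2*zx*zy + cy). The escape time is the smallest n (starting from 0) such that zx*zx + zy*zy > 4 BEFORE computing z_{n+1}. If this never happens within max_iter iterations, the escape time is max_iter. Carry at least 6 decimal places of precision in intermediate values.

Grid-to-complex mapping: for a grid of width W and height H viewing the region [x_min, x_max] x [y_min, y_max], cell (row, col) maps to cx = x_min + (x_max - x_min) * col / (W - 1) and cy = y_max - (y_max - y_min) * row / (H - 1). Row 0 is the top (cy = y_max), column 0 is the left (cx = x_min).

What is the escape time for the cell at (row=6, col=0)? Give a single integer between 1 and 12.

Answer: 12

Derivation:
z_0 = 0 + 0i, c = -0.0400 + -0.6950i
Iter 1: z = -0.0400 + -0.6950i, |z|^2 = 0.4846
Iter 2: z = -0.5214 + -0.6394i, |z|^2 = 0.6807
Iter 3: z = -0.1769 + -0.0282i, |z|^2 = 0.0321
Iter 4: z = -0.0095 + -0.6850i, |z|^2 = 0.4693
Iter 5: z = -0.5092 + -0.6820i, |z|^2 = 0.7244
Iter 6: z = -0.2459 + -0.0005i, |z|^2 = 0.0605
Iter 7: z = 0.0205 + -0.6948i, |z|^2 = 0.4831
Iter 8: z = -0.5223 + -0.7234i, |z|^2 = 0.7961
Iter 9: z = -0.2906 + 0.0606i, |z|^2 = 0.0881
Iter 10: z = 0.0408 + -0.7302i, |z|^2 = 0.5349
Iter 11: z = -0.5716 + -0.7545i, |z|^2 = 0.8960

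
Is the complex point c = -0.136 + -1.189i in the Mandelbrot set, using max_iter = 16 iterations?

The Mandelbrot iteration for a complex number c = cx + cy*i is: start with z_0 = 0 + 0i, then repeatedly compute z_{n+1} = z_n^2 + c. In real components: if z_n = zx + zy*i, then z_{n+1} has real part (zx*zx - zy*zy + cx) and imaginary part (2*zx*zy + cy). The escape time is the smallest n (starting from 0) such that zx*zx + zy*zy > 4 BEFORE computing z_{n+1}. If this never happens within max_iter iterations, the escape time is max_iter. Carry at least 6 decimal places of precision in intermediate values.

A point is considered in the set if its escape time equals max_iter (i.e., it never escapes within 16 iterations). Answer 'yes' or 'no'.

z_0 = 0 + 0i, c = -0.1360 + -1.1890i
Iter 1: z = -0.1360 + -1.1890i, |z|^2 = 1.4322
Iter 2: z = -1.5312 + -0.8656i, |z|^2 = 3.0939
Iter 3: z = 1.4594 + 1.4618i, |z|^2 = 4.2668
Escaped at iteration 3

Answer: no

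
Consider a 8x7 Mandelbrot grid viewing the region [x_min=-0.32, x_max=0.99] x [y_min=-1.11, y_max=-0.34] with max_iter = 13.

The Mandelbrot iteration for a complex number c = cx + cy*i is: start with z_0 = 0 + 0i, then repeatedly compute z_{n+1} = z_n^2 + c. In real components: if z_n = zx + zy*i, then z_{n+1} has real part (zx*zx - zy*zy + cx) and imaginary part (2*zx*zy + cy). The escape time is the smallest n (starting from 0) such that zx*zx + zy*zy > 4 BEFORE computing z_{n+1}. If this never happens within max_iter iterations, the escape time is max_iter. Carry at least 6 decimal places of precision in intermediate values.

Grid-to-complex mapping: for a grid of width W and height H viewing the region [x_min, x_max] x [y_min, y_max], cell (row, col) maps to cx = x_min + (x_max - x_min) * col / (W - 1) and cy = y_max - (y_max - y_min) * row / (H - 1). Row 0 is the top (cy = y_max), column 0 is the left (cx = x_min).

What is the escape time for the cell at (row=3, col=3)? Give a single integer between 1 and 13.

Answer: 6

Derivation:
z_0 = 0 + 0i, c = 0.2414 + -0.7250i
Iter 1: z = 0.2414 + -0.7250i, |z|^2 = 0.5839
Iter 2: z = -0.2259 + -1.0751i, |z|^2 = 1.2068
Iter 3: z = -0.8633 + -0.2393i, |z|^2 = 0.8026
Iter 4: z = 0.9295 + -0.3119i, |z|^2 = 0.9612
Iter 5: z = 1.0081 + -1.3048i, |z|^2 = 2.7188
Iter 6: z = -0.4447 + -3.3558i, |z|^2 = 11.4588
Escaped at iteration 6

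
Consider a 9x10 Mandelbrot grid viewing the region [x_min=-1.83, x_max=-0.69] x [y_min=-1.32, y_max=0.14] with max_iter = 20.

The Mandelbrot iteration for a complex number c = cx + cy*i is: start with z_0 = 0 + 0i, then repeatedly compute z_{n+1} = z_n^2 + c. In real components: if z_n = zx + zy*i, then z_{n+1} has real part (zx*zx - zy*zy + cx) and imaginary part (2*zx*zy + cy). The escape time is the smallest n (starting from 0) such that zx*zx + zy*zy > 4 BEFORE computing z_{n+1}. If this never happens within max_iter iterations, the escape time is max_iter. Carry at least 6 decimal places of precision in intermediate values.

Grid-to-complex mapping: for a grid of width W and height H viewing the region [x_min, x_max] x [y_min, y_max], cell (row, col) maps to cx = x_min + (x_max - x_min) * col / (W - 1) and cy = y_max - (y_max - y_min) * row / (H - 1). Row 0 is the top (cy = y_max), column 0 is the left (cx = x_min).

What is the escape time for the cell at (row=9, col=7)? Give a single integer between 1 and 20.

Answer: 2

Derivation:
z_0 = 0 + 0i, c = -0.8325 + -1.3200i
Iter 1: z = -0.8325 + -1.3200i, |z|^2 = 2.4355
Iter 2: z = -1.8818 + 0.8778i, |z|^2 = 4.3119
Escaped at iteration 2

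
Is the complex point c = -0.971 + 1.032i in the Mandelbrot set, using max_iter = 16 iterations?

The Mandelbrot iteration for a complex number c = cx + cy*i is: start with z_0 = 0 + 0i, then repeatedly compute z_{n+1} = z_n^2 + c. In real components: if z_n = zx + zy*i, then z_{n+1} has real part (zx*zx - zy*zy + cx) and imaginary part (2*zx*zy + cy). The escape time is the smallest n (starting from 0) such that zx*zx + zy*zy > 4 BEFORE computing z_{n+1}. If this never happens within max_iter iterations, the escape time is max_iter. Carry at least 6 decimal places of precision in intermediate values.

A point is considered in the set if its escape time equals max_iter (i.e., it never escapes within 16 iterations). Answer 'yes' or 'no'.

z_0 = 0 + 0i, c = -0.9710 + 1.0320i
Iter 1: z = -0.9710 + 1.0320i, |z|^2 = 2.0079
Iter 2: z = -1.0932 + -0.9721i, |z|^2 = 2.1401
Iter 3: z = -0.7210 + 3.1575i, |z|^2 = 10.4894
Escaped at iteration 3

Answer: no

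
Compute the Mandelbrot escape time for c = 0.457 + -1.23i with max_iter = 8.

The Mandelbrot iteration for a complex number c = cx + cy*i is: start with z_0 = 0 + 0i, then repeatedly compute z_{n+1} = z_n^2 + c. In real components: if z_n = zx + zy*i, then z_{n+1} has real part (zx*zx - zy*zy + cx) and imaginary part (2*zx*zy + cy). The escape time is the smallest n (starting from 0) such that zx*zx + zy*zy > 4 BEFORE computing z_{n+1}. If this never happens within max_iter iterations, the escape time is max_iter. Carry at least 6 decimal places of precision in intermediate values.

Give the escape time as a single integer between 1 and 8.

Answer: 2

Derivation:
z_0 = 0 + 0i, c = 0.4570 + -1.2300i
Iter 1: z = 0.4570 + -1.2300i, |z|^2 = 1.7217
Iter 2: z = -0.8471 + -2.3542i, |z|^2 = 6.2598
Escaped at iteration 2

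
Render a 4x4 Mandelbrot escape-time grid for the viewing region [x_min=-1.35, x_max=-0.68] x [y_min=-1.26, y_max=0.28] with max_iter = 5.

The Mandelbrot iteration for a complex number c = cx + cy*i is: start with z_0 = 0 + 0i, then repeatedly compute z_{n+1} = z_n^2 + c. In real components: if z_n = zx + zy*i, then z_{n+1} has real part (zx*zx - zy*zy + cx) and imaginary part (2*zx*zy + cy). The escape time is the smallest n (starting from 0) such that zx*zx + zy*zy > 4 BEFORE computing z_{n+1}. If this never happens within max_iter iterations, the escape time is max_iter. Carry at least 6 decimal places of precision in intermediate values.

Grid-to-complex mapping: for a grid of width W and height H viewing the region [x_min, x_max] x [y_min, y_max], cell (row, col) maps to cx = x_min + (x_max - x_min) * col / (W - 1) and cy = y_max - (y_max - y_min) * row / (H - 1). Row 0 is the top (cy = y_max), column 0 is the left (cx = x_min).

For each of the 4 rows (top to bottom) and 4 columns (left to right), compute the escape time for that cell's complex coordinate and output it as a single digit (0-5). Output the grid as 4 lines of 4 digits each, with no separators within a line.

(row=0, col=0): c = -1.3500 + 0.2800i → escape time 5
(row=0, col=1): c = -1.1267 + 0.2800i → escape time 5
(row=0, col=2): c = -0.9033 + 0.2800i → escape time 5
(row=0, col=3): c = -0.6800 + 0.2800i → escape time 5
(row=1, col=0): c = -1.3500 + -0.2333i → escape time 5
(row=1, col=1): c = -1.1267 + -0.2333i → escape time 5
(row=1, col=2): c = -0.9033 + -0.2333i → escape time 5
(row=1, col=3): c = -0.6800 + -0.2333i → escape time 5
(row=2, col=0): c = -1.3500 + -0.7467i → escape time 3
(row=2, col=1): c = -1.1267 + -0.7467i → escape time 3
(row=2, col=2): c = -0.9033 + -0.7467i → escape time 4
(row=2, col=3): c = -0.6800 + -0.7467i → escape time 4
(row=3, col=0): c = -1.3500 + -1.2600i → escape time 2
(row=3, col=1): c = -1.1267 + -1.2600i → escape time 2
(row=3, col=2): c = -0.9033 + -1.2600i → escape time 3
(row=3, col=3): c = -0.6800 + -1.2600i → escape time 3

Answer: 5555
5555
3344
2233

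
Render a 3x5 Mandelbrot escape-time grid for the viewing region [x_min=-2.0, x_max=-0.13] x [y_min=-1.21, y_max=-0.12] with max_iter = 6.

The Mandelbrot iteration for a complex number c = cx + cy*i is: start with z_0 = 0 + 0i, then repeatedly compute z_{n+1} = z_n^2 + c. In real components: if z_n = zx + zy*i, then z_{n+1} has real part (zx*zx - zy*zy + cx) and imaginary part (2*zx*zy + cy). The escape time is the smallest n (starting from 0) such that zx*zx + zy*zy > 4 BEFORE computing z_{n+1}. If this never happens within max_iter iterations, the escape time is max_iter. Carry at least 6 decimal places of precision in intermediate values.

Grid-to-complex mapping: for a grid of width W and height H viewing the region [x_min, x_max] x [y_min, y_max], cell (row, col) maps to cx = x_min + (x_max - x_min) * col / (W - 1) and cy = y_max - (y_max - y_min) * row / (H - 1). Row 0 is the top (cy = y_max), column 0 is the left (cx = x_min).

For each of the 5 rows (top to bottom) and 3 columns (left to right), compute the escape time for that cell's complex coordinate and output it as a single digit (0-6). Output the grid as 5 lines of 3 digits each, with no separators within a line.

(row=0, col=0): c = -2.0000 + -0.1200i → escape time 1
(row=0, col=1): c = -1.0650 + -0.1200i → escape time 6
(row=0, col=2): c = -0.1300 + -0.1200i → escape time 6
(row=1, col=0): c = -2.0000 + -0.3925i → escape time 1
(row=1, col=1): c = -1.0650 + -0.3925i → escape time 6
(row=1, col=2): c = -0.1300 + -0.3925i → escape time 6
(row=2, col=0): c = -2.0000 + -0.6650i → escape time 1
(row=2, col=1): c = -1.0650 + -0.6650i → escape time 4
(row=2, col=2): c = -0.1300 + -0.6650i → escape time 6
(row=3, col=0): c = -2.0000 + -0.9375i → escape time 1
(row=3, col=1): c = -1.0650 + -0.9375i → escape time 3
(row=3, col=2): c = -0.1300 + -0.9375i → escape time 6
(row=4, col=0): c = -2.0000 + -1.2100i → escape time 1
(row=4, col=1): c = -1.0650 + -1.2100i → escape time 3
(row=4, col=2): c = -0.1300 + -1.2100i → escape time 3

Answer: 166
166
146
136
133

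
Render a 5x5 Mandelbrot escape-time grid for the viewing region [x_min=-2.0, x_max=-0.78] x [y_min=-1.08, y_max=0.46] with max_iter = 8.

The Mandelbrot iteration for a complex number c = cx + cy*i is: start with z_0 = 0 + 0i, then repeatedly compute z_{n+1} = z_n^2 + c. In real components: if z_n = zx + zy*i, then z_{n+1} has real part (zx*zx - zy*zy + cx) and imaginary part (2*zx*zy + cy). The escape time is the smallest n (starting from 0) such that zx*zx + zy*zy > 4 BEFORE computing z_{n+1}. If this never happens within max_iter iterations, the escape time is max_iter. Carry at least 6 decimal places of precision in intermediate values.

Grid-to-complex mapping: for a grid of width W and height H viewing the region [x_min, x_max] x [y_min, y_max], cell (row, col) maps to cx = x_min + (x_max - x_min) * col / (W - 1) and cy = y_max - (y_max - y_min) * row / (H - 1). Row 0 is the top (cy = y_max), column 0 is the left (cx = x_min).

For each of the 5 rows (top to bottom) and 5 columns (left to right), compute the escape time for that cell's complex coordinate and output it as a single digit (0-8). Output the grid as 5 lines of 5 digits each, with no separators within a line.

Answer: 13457
16888
14588
13334
11233

Derivation:
(row=0, col=0): c = -2.0000 + 0.4600i → escape time 1
(row=0, col=1): c = -1.6950 + 0.4600i → escape time 3
(row=0, col=2): c = -1.3900 + 0.4600i → escape time 4
(row=0, col=3): c = -1.0850 + 0.4600i → escape time 5
(row=0, col=4): c = -0.7800 + 0.4600i → escape time 7
(row=1, col=0): c = -2.0000 + 0.0750i → escape time 1
(row=1, col=1): c = -1.6950 + 0.0750i → escape time 6
(row=1, col=2): c = -1.3900 + 0.0750i → escape time 8
(row=1, col=3): c = -1.0850 + 0.0750i → escape time 8
(row=1, col=4): c = -0.7800 + 0.0750i → escape time 8
(row=2, col=0): c = -2.0000 + -0.3100i → escape time 1
(row=2, col=1): c = -1.6950 + -0.3100i → escape time 4
(row=2, col=2): c = -1.3900 + -0.3100i → escape time 5
(row=2, col=3): c = -1.0850 + -0.3100i → escape time 8
(row=2, col=4): c = -0.7800 + -0.3100i → escape time 8
(row=3, col=0): c = -2.0000 + -0.6950i → escape time 1
(row=3, col=1): c = -1.6950 + -0.6950i → escape time 3
(row=3, col=2): c = -1.3900 + -0.6950i → escape time 3
(row=3, col=3): c = -1.0850 + -0.6950i → escape time 3
(row=3, col=4): c = -0.7800 + -0.6950i → escape time 4
(row=4, col=0): c = -2.0000 + -1.0800i → escape time 1
(row=4, col=1): c = -1.6950 + -1.0800i → escape time 1
(row=4, col=2): c = -1.3900 + -1.0800i → escape time 2
(row=4, col=3): c = -1.0850 + -1.0800i → escape time 3
(row=4, col=4): c = -0.7800 + -1.0800i → escape time 3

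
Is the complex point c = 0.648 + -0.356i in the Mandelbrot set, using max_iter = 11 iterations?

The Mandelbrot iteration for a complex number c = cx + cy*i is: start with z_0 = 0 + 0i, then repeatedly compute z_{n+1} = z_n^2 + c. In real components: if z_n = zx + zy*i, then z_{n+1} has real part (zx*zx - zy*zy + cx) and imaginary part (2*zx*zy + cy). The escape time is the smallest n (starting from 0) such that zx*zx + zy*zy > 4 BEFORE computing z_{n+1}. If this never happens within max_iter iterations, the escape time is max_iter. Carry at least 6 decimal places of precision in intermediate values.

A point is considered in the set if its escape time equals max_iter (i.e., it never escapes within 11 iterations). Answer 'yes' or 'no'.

Answer: no

Derivation:
z_0 = 0 + 0i, c = 0.6480 + -0.3560i
Iter 1: z = 0.6480 + -0.3560i, |z|^2 = 0.5466
Iter 2: z = 0.9412 + -0.8174i, |z|^2 = 1.5539
Iter 3: z = 0.8657 + -1.8946i, |z|^2 = 4.3388
Escaped at iteration 3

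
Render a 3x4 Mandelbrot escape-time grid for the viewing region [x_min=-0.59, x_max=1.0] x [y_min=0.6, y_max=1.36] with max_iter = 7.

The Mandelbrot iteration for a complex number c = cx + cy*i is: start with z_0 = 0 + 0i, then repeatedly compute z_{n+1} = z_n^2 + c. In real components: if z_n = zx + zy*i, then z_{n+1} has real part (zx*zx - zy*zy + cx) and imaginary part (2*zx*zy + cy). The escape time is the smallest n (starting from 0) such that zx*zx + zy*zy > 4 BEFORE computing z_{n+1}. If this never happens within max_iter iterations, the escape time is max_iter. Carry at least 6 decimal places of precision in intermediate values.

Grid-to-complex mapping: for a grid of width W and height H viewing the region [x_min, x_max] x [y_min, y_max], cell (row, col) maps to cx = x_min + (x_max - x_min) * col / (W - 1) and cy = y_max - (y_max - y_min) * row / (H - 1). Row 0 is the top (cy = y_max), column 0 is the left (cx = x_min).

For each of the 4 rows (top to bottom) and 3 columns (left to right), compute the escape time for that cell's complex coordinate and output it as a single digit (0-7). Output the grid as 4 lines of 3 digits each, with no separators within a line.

Answer: 222
332
452
772

Derivation:
(row=0, col=0): c = -0.5900 + 1.3600i → escape time 2
(row=0, col=1): c = 0.2050 + 1.3600i → escape time 2
(row=0, col=2): c = 1.0000 + 1.3600i → escape time 2
(row=1, col=0): c = -0.5900 + 1.1067i → escape time 3
(row=1, col=1): c = 0.2050 + 1.1067i → escape time 3
(row=1, col=2): c = 1.0000 + 1.1067i → escape time 2
(row=2, col=0): c = -0.5900 + 0.8533i → escape time 4
(row=2, col=1): c = 0.2050 + 0.8533i → escape time 5
(row=2, col=2): c = 1.0000 + 0.8533i → escape time 2
(row=3, col=0): c = -0.5900 + 0.6000i → escape time 7
(row=3, col=1): c = 0.2050 + 0.6000i → escape time 7
(row=3, col=2): c = 1.0000 + 0.6000i → escape time 2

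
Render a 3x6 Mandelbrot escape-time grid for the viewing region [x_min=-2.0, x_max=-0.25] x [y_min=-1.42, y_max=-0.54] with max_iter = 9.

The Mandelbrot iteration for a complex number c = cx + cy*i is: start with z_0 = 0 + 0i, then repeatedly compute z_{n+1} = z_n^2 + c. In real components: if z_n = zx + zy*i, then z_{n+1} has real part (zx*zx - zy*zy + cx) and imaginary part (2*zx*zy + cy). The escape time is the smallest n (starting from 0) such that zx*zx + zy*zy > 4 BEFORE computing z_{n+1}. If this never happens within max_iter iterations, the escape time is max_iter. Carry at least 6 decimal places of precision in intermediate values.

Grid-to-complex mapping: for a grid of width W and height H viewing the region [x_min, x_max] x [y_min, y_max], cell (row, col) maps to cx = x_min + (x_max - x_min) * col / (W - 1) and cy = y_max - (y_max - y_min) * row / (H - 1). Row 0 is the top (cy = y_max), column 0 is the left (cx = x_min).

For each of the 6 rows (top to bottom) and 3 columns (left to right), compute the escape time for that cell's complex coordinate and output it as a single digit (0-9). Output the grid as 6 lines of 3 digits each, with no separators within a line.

(row=0, col=0): c = -2.0000 + -0.5400i → escape time 1
(row=0, col=1): c = -1.1250 + -0.5400i → escape time 5
(row=0, col=2): c = -0.2500 + -0.5400i → escape time 9
(row=1, col=0): c = -2.0000 + -0.7160i → escape time 1
(row=1, col=1): c = -1.1250 + -0.7160i → escape time 3
(row=1, col=2): c = -0.2500 + -0.7160i → escape time 9
(row=2, col=0): c = -2.0000 + -0.8920i → escape time 1
(row=2, col=1): c = -1.1250 + -0.8920i → escape time 3
(row=2, col=2): c = -0.2500 + -0.8920i → escape time 9
(row=3, col=0): c = -2.0000 + -1.0680i → escape time 1
(row=3, col=1): c = -1.1250 + -1.0680i → escape time 3
(row=3, col=2): c = -0.2500 + -1.0680i → escape time 6
(row=4, col=0): c = -2.0000 + -1.2440i → escape time 1
(row=4, col=1): c = -1.1250 + -1.2440i → escape time 2
(row=4, col=2): c = -0.2500 + -1.2440i → escape time 3
(row=5, col=0): c = -2.0000 + -1.4200i → escape time 1
(row=5, col=1): c = -1.1250 + -1.4200i → escape time 2
(row=5, col=2): c = -0.2500 + -1.4200i → escape time 2

Answer: 159
139
139
136
123
122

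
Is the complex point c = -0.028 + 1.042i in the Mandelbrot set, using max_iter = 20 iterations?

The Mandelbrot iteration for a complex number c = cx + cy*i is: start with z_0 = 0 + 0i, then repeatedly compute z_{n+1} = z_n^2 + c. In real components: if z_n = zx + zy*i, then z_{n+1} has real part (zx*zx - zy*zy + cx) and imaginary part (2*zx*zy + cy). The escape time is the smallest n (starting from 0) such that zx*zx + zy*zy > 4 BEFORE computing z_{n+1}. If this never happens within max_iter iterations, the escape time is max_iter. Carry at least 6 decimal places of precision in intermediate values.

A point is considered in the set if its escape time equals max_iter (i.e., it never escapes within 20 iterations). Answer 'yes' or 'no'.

Answer: no

Derivation:
z_0 = 0 + 0i, c = -0.0280 + 1.0420i
Iter 1: z = -0.0280 + 1.0420i, |z|^2 = 1.0865
Iter 2: z = -1.1130 + 0.9836i, |z|^2 = 2.2063
Iter 3: z = 0.2432 + -1.1476i, |z|^2 = 1.3760
Iter 4: z = -1.2858 + 0.4839i, |z|^2 = 1.8874
Iter 5: z = 1.3910 + -0.2024i, |z|^2 = 1.9759
Iter 6: z = 1.8660 + 0.4789i, |z|^2 = 3.7113
Iter 7: z = 3.2246 + 2.8292i, |z|^2 = 18.4024
Escaped at iteration 7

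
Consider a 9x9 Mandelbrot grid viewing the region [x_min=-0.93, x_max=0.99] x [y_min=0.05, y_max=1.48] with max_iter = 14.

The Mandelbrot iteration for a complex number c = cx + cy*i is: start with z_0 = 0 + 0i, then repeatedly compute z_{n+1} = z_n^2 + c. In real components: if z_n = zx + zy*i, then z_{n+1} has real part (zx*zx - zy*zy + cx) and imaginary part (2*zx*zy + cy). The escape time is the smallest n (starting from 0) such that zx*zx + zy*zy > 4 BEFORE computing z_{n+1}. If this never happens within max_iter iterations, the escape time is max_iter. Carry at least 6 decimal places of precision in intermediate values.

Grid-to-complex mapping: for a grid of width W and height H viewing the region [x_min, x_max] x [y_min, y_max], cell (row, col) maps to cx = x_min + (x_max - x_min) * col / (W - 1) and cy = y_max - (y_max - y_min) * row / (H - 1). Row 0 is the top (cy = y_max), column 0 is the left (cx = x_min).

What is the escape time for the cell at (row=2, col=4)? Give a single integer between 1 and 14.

z_0 = 0 + 0i, c = 0.0300 + 1.1225i
Iter 1: z = 0.0300 + 1.1225i, |z|^2 = 1.2609
Iter 2: z = -1.2291 + 1.1898i, |z|^2 = 2.9264
Iter 3: z = 0.1250 + -1.8024i, |z|^2 = 3.2643
Iter 4: z = -3.2030 + 0.6720i, |z|^2 = 10.7111
Escaped at iteration 4

Answer: 4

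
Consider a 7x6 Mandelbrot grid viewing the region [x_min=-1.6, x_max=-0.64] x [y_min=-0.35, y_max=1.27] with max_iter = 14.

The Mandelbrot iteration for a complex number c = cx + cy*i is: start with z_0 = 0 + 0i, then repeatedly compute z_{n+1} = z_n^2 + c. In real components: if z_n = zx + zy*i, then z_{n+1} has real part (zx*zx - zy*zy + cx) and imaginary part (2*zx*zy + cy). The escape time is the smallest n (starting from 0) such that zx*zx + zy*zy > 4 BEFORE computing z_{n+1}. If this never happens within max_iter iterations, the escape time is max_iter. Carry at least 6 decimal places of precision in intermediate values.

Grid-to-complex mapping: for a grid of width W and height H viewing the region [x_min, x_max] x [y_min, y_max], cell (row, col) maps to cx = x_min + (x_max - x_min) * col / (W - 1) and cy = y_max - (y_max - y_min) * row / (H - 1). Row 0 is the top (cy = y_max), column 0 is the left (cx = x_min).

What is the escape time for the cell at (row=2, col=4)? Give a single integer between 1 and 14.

z_0 = 0 + 0i, c = -0.9600 + 0.6220i
Iter 1: z = -0.9600 + 0.6220i, |z|^2 = 1.3085
Iter 2: z = -0.4253 + -0.5722i, |z|^2 = 0.5083
Iter 3: z = -1.1066 + 1.1087i, |z|^2 = 2.4538
Iter 4: z = -0.9647 + -1.8318i, |z|^2 = 4.2863
Escaped at iteration 4

Answer: 4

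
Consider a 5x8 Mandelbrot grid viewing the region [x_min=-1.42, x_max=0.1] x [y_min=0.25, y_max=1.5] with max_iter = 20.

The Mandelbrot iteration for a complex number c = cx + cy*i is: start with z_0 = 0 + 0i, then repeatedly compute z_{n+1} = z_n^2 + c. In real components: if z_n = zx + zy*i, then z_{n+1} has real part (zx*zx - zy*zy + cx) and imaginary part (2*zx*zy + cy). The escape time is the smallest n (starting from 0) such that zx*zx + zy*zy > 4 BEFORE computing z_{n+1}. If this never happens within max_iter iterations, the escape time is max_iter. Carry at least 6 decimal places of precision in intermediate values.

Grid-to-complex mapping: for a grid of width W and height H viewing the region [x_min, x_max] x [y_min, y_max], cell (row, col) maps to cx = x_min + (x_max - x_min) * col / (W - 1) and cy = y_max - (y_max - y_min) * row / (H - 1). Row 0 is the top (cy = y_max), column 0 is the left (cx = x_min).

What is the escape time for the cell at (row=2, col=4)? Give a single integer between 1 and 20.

Answer: 3

Derivation:
z_0 = 0 + 0i, c = 0.1000 + 1.1429i
Iter 1: z = 0.1000 + 1.1429i, |z|^2 = 1.3161
Iter 2: z = -1.1961 + 1.3714i, |z|^2 = 3.3115
Iter 3: z = -0.3501 + -2.1379i, |z|^2 = 4.6933
Escaped at iteration 3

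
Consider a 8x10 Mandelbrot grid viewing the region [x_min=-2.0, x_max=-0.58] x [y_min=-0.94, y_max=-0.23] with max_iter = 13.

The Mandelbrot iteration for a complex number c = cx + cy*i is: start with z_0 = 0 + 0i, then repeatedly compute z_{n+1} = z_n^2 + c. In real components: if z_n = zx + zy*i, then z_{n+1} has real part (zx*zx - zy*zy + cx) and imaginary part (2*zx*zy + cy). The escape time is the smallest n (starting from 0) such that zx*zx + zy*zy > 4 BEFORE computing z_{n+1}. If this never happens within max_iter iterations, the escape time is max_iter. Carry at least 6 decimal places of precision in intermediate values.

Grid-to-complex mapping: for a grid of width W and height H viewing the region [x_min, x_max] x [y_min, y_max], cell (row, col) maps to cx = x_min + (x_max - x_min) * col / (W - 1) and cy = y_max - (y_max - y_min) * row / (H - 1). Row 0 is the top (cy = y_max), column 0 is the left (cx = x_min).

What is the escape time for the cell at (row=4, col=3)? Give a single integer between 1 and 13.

z_0 = 0 + 0i, c = -1.3914 + -0.5456i
Iter 1: z = -1.3914 + -0.5456i, |z|^2 = 2.2337
Iter 2: z = 0.2470 + 0.9726i, |z|^2 = 1.0071
Iter 3: z = -2.2765 + -0.0650i, |z|^2 = 5.1865
Escaped at iteration 3

Answer: 3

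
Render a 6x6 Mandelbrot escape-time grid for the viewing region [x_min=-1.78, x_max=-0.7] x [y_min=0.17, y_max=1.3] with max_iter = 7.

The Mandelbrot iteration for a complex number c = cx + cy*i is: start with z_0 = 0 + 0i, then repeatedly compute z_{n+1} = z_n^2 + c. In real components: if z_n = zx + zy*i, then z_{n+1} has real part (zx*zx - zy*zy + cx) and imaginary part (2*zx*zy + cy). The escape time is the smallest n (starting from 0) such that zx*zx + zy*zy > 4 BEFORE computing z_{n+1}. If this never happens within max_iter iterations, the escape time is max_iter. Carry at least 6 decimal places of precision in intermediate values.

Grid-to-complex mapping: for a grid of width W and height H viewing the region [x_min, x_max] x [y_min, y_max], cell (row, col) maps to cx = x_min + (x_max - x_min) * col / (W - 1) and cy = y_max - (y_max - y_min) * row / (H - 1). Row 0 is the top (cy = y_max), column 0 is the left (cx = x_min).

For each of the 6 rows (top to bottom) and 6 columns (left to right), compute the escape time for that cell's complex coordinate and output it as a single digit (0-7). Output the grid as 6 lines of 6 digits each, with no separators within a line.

Answer: 112223
123333
233334
333456
345777
457777

Derivation:
(row=0, col=0): c = -1.7800 + 1.3000i → escape time 1
(row=0, col=1): c = -1.5640 + 1.3000i → escape time 1
(row=0, col=2): c = -1.3480 + 1.3000i → escape time 2
(row=0, col=3): c = -1.1320 + 1.3000i → escape time 2
(row=0, col=4): c = -0.9160 + 1.3000i → escape time 2
(row=0, col=5): c = -0.7000 + 1.3000i → escape time 3
(row=1, col=0): c = -1.7800 + 1.0740i → escape time 1
(row=1, col=1): c = -1.5640 + 1.0740i → escape time 2
(row=1, col=2): c = -1.3480 + 1.0740i → escape time 3
(row=1, col=3): c = -1.1320 + 1.0740i → escape time 3
(row=1, col=4): c = -0.9160 + 1.0740i → escape time 3
(row=1, col=5): c = -0.7000 + 1.0740i → escape time 3
(row=2, col=0): c = -1.7800 + 0.8480i → escape time 2
(row=2, col=1): c = -1.5640 + 0.8480i → escape time 3
(row=2, col=2): c = -1.3480 + 0.8480i → escape time 3
(row=2, col=3): c = -1.1320 + 0.8480i → escape time 3
(row=2, col=4): c = -0.9160 + 0.8480i → escape time 3
(row=2, col=5): c = -0.7000 + 0.8480i → escape time 4
(row=3, col=0): c = -1.7800 + 0.6220i → escape time 3
(row=3, col=1): c = -1.5640 + 0.6220i → escape time 3
(row=3, col=2): c = -1.3480 + 0.6220i → escape time 3
(row=3, col=3): c = -1.1320 + 0.6220i → escape time 4
(row=3, col=4): c = -0.9160 + 0.6220i → escape time 5
(row=3, col=5): c = -0.7000 + 0.6220i → escape time 6
(row=4, col=0): c = -1.7800 + 0.3960i → escape time 3
(row=4, col=1): c = -1.5640 + 0.3960i → escape time 4
(row=4, col=2): c = -1.3480 + 0.3960i → escape time 5
(row=4, col=3): c = -1.1320 + 0.3960i → escape time 7
(row=4, col=4): c = -0.9160 + 0.3960i → escape time 7
(row=4, col=5): c = -0.7000 + 0.3960i → escape time 7
(row=5, col=0): c = -1.7800 + 0.1700i → escape time 4
(row=5, col=1): c = -1.5640 + 0.1700i → escape time 5
(row=5, col=2): c = -1.3480 + 0.1700i → escape time 7
(row=5, col=3): c = -1.1320 + 0.1700i → escape time 7
(row=5, col=4): c = -0.9160 + 0.1700i → escape time 7
(row=5, col=5): c = -0.7000 + 0.1700i → escape time 7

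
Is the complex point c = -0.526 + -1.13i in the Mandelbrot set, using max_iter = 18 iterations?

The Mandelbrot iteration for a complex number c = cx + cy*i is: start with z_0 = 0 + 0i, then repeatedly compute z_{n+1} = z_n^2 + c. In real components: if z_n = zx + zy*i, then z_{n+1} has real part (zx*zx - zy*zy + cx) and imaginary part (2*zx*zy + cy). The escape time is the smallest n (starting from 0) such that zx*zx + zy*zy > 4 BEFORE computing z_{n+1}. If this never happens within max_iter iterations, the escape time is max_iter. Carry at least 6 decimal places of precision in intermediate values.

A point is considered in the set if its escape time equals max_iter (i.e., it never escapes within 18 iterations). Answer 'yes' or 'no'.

Answer: no

Derivation:
z_0 = 0 + 0i, c = -0.5260 + -1.1300i
Iter 1: z = -0.5260 + -1.1300i, |z|^2 = 1.5536
Iter 2: z = -1.5262 + 0.0588i, |z|^2 = 2.3328
Iter 3: z = 1.7999 + -1.3094i, |z|^2 = 4.9541
Escaped at iteration 3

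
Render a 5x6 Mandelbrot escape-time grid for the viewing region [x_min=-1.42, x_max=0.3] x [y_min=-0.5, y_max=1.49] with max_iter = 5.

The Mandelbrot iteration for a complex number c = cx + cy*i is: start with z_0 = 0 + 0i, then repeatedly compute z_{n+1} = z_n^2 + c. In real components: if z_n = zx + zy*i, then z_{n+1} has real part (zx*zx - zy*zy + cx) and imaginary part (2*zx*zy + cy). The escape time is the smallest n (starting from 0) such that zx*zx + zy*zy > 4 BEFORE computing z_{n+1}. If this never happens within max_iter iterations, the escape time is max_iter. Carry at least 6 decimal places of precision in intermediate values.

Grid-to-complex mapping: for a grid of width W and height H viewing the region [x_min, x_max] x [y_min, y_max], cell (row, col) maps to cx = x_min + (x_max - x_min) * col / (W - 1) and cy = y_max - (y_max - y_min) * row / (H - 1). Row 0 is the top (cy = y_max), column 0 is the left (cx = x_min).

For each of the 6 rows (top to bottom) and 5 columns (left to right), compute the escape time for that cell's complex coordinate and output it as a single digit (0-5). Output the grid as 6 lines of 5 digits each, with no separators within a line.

(row=0, col=0): c = -1.4200 + 1.4900i → escape time 1
(row=0, col=1): c = -0.9900 + 1.4900i → escape time 2
(row=0, col=2): c = -0.5600 + 1.4900i → escape time 2
(row=0, col=3): c = -0.1300 + 1.4900i → escape time 2
(row=0, col=4): c = 0.3000 + 1.4900i → escape time 2
(row=1, col=0): c = -1.4200 + 1.0920i → escape time 2
(row=1, col=1): c = -0.9900 + 1.0920i → escape time 3
(row=1, col=2): c = -0.5600 + 1.0920i → escape time 3
(row=1, col=3): c = -0.1300 + 1.0920i → escape time 5
(row=1, col=4): c = 0.3000 + 1.0920i → escape time 3
(row=2, col=0): c = -1.4200 + 0.6940i → escape time 3
(row=2, col=1): c = -0.9900 + 0.6940i → escape time 4
(row=2, col=2): c = -0.5600 + 0.6940i → escape time 5
(row=2, col=3): c = -0.1300 + 0.6940i → escape time 5
(row=2, col=4): c = 0.3000 + 0.6940i → escape time 5
(row=3, col=0): c = -1.4200 + 0.2960i → escape time 5
(row=3, col=1): c = -0.9900 + 0.2960i → escape time 5
(row=3, col=2): c = -0.5600 + 0.2960i → escape time 5
(row=3, col=3): c = -0.1300 + 0.2960i → escape time 5
(row=3, col=4): c = 0.3000 + 0.2960i → escape time 5
(row=4, col=0): c = -1.4200 + -0.1020i → escape time 5
(row=4, col=1): c = -0.9900 + -0.1020i → escape time 5
(row=4, col=2): c = -0.5600 + -0.1020i → escape time 5
(row=4, col=3): c = -0.1300 + -0.1020i → escape time 5
(row=4, col=4): c = 0.3000 + -0.1020i → escape time 5
(row=5, col=0): c = -1.4200 + -0.5000i → escape time 3
(row=5, col=1): c = -0.9900 + -0.5000i → escape time 5
(row=5, col=2): c = -0.5600 + -0.5000i → escape time 5
(row=5, col=3): c = -0.1300 + -0.5000i → escape time 5
(row=5, col=4): c = 0.3000 + -0.5000i → escape time 5

Answer: 12222
23353
34555
55555
55555
35555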